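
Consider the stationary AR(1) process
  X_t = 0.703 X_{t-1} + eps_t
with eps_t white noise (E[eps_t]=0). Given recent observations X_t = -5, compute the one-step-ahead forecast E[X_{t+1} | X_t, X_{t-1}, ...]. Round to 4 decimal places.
E[X_{t+1} \mid \mathcal F_t] = -3.5150

For an AR(p) model X_t = c + sum_i phi_i X_{t-i} + eps_t, the
one-step-ahead conditional mean is
  E[X_{t+1} | X_t, ...] = c + sum_i phi_i X_{t+1-i}.
Substitute known values:
  E[X_{t+1} | ...] = (0.703) * (-5)
                   = -3.5150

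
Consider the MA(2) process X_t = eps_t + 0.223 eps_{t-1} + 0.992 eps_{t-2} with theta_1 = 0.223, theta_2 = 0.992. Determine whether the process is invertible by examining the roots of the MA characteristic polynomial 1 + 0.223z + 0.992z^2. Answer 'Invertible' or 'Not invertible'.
\text{Invertible}

The MA(q) characteristic polynomial is P(z) = 1 + 0.223z + 0.992z^2.
Invertibility requires all roots to lie outside the unit circle, i.e. |z| > 1 for every root.
Set 1 + (0.223) z + (0.992) z^2 = 0, i.e. a z^2 + b z + c = 0 with a = 0.992, b = 0.223, c = 1.
Discriminant D = b^2 - 4ac = (0.223)^2 - 4*(0.992)*1 = 0.049729 - (3.968) = -3.918271.
D < 0, so the roots are the complex-conjugate pair z = (-b +/- i sqrt(-D)) / (2a) = -0.1124 +/- 0.9977i.
For a conjugate pair |z|^2 = z * conj(z) = (product of roots) = c/a = 1/(0.992) = 1.008065, so |z| = sqrt(1.008065) = 1.004 for both roots.
Moduli of all roots: 1.0040, 1.0040.
All moduli strictly greater than 1? Yes.
Verdict: Invertible.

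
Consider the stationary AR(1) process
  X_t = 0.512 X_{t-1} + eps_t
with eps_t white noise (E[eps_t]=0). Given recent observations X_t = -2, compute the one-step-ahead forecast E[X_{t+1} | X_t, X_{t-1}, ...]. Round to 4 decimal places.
E[X_{t+1} \mid \mathcal F_t] = -1.0240

For an AR(p) model X_t = c + sum_i phi_i X_{t-i} + eps_t, the
one-step-ahead conditional mean is
  E[X_{t+1} | X_t, ...] = c + sum_i phi_i X_{t+1-i}.
Substitute known values:
  E[X_{t+1} | ...] = (0.512) * (-2)
                   = -1.0240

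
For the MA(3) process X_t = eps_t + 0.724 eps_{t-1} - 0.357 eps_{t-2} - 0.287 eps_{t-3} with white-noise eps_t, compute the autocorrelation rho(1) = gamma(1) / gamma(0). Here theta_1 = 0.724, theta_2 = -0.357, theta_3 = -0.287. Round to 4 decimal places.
\rho(1) = 0.3276

For an MA(q) process with theta_0 = 1, the autocovariance is
  gamma(k) = sigma^2 * sum_{i=0..q-k} theta_i * theta_{i+k},
and rho(k) = gamma(k) / gamma(0). Sigma^2 cancels.
  numerator   = (1)*(0.724) + (0.724)*(-0.357) + (-0.357)*(-0.287) = 0.567991.
  denominator = (1)^2 + (0.724)^2 + (-0.357)^2 + (-0.287)^2 = 1.733994.
  rho(1) = 0.567991 / 1.733994 = 0.3276.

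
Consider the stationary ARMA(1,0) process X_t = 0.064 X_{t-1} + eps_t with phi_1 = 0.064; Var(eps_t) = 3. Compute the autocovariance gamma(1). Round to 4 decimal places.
\gamma(1) = 0.1928

Multiply the model equation by X_{t-k} and take expectations. With theta_0 = psi_0 = 1 and psi_j the MA(infinity) weights, this gives
  gamma(k) - sum_i phi_i gamma(k-i) = c_k,
  c_k = sigma^2 * sum_{j=k..q} theta_j psi_{j-k}   (c_k = 0 for k > q),
using gamma(-m) = gamma(m).
Pure AR (q = 0): c_0 = sigma^2 = 3, c_k = 0 for k >= 1.
Equations for k = 0 and k = 1 (AR order 1):
  gamma(0) = phi_1 gamma(1) + c_0
  gamma(1) = phi_1 gamma(0) + c_1
Substituting the second into the first: gamma(0) (1 - phi_1^2) = c_0 + phi_1 c_1, so
  gamma(0) = c_0 / (1 - phi_1^2) = 3 / (1 - (0.064)^2) = 3 / 0.995904 = 3.012339.
  gamma(1) = phi_1 gamma(0) = (0.064)(3.012339) = 0.19279.
Therefore gamma(1) = 0.1928 (to 4 decimal places).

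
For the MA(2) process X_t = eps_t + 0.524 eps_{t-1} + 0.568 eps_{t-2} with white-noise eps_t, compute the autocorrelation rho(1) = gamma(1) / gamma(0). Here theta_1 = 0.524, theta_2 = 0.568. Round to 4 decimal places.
\rho(1) = 0.5144

For an MA(q) process with theta_0 = 1, the autocovariance is
  gamma(k) = sigma^2 * sum_{i=0..q-k} theta_i * theta_{i+k},
and rho(k) = gamma(k) / gamma(0). Sigma^2 cancels.
  numerator   = (1)*(0.524) + (0.524)*(0.568) = 0.821632.
  denominator = (1)^2 + (0.524)^2 + (0.568)^2 = 1.5972.
  rho(1) = 0.821632 / 1.5972 = 0.5144.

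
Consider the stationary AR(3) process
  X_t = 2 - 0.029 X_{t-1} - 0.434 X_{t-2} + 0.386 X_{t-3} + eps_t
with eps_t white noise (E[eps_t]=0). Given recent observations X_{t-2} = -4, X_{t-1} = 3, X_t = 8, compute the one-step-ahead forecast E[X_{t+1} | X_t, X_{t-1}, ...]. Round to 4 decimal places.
E[X_{t+1} \mid \mathcal F_t] = -1.0780

For an AR(p) model X_t = c + sum_i phi_i X_{t-i} + eps_t, the
one-step-ahead conditional mean is
  E[X_{t+1} | X_t, ...] = c + sum_i phi_i X_{t+1-i}.
Substitute known values:
  E[X_{t+1} | ...] = 2 + (-0.029) * (8) + (-0.434) * (3) + (0.386) * (-4)
                   = -1.0780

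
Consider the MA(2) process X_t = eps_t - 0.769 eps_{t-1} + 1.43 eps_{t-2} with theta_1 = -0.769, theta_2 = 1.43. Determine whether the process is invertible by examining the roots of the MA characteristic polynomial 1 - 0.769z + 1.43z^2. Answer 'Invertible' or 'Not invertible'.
\text{Not invertible}

The MA(q) characteristic polynomial is P(z) = 1 - 0.769z + 1.43z^2.
Invertibility requires all roots to lie outside the unit circle, i.e. |z| > 1 for every root.
Set 1 + (-0.769) z + (1.43) z^2 = 0, i.e. a z^2 + b z + c = 0 with a = 1.43, b = -0.769, c = 1.
Discriminant D = b^2 - 4ac = (-0.769)^2 - 4*(1.43)*1 = 0.591361 - (5.72) = -5.128639.
D < 0, so the roots are the complex-conjugate pair z = (-b +/- i sqrt(-D)) / (2a) = 0.2689 +/- 0.7918i.
For a conjugate pair |z|^2 = z * conj(z) = (product of roots) = c/a = 1/(1.43) = 0.699301, so |z| = sqrt(0.699301) = 0.8362 for both roots.
Moduli of all roots: 0.8362, 0.8362.
All moduli strictly greater than 1? No.
Verdict: Not invertible.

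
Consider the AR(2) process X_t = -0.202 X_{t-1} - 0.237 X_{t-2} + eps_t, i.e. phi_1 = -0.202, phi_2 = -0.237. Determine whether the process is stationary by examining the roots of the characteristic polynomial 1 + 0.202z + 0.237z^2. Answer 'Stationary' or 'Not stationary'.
\text{Stationary}

The AR(p) characteristic polynomial is P(z) = 1 + 0.202z + 0.237z^2.
Stationarity requires all roots to lie outside the unit circle, i.e. |z| > 1 for every root.
Set 1 + (0.202) z + (0.237) z^2 = 0, i.e. a z^2 + b z + c = 0 with a = 0.237, b = 0.202, c = 1.
Discriminant D = b^2 - 4ac = (0.202)^2 - 4*(0.237)*1 = 0.040804 - (0.948) = -0.907196.
D < 0, so the roots are the complex-conjugate pair z = (-b +/- i sqrt(-D)) / (2a) = -0.4262 +/- 2.0094i.
For a conjugate pair |z|^2 = z * conj(z) = (product of roots) = c/a = 1/(0.237) = 4.219409, so |z| = sqrt(4.219409) = 2.0541 for both roots.
Moduli of all roots: 2.0541, 2.0541.
All moduli strictly greater than 1? Yes.
Verdict: Stationary.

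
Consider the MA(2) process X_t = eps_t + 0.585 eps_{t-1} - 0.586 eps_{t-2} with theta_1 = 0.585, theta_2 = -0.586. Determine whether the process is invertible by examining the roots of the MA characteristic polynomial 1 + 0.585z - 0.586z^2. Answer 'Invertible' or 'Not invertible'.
\text{Not invertible}

The MA(q) characteristic polynomial is P(z) = 1 + 0.585z - 0.586z^2.
Invertibility requires all roots to lie outside the unit circle, i.e. |z| > 1 for every root.
Set 1 + (0.585) z + (-0.586) z^2 = 0, i.e. a z^2 + b z + c = 0 with a = -0.586, b = 0.585, c = 1.
Discriminant D = b^2 - 4ac = (0.585)^2 - 4*(-0.586)*1 = 0.342225 - (-2.344) = 2.686225.
D >= 0, so the roots are real: z = (-b +/- sqrt(D)) / (2a) = (-0.585 +/- 1.638971) / (-1.172).
  z_1 = (-0.585 + 1.638971) / (-1.172) = -0.8993,   |z_1| = 0.8993.
  z_2 = (-0.585 - 1.638971) / (-1.172) = 1.8976,   |z_2| = 1.8976.
Moduli of all roots: 0.8993, 1.8976.
All moduli strictly greater than 1? No.
Verdict: Not invertible.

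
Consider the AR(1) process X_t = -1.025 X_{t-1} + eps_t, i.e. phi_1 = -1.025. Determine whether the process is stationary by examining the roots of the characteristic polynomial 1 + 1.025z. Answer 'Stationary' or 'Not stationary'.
\text{Not stationary}

The AR(p) characteristic polynomial is P(z) = 1 + 1.025z.
Stationarity requires all roots to lie outside the unit circle, i.e. |z| > 1 for every root.
This is linear in z: 1 + (1.025) z = 0  =>  z = -1/(1.025) = -0.97561,  |z| = 0.97561.
Moduli of all roots: 0.9756.
All moduli strictly greater than 1? No.
Verdict: Not stationary.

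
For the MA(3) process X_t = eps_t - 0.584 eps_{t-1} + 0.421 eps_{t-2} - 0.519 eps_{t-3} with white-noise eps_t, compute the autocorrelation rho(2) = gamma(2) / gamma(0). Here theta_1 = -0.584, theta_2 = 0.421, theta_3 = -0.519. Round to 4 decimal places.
\rho(2) = 0.4051

For an MA(q) process with theta_0 = 1, the autocovariance is
  gamma(k) = sigma^2 * sum_{i=0..q-k} theta_i * theta_{i+k},
and rho(k) = gamma(k) / gamma(0). Sigma^2 cancels.
  numerator   = (1)*(0.421) + (-0.584)*(-0.519) = 0.724096.
  denominator = (1)^2 + (-0.584)^2 + (0.421)^2 + (-0.519)^2 = 1.787658.
  rho(2) = 0.724096 / 1.787658 = 0.4051.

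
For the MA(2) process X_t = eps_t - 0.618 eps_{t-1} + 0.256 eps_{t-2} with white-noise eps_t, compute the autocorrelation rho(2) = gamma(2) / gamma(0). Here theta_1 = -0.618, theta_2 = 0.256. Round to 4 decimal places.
\rho(2) = 0.1769

For an MA(q) process with theta_0 = 1, the autocovariance is
  gamma(k) = sigma^2 * sum_{i=0..q-k} theta_i * theta_{i+k},
and rho(k) = gamma(k) / gamma(0). Sigma^2 cancels.
  numerator   = (1)*(0.256) = 0.256.
  denominator = (1)^2 + (-0.618)^2 + (0.256)^2 = 1.44746.
  rho(2) = 0.256 / 1.44746 = 0.1769.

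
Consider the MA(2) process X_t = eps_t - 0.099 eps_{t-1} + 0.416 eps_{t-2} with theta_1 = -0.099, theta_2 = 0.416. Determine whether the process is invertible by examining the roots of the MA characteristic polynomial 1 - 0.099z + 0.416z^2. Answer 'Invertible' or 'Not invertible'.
\text{Invertible}

The MA(q) characteristic polynomial is P(z) = 1 - 0.099z + 0.416z^2.
Invertibility requires all roots to lie outside the unit circle, i.e. |z| > 1 for every root.
Set 1 + (-0.099) z + (0.416) z^2 = 0, i.e. a z^2 + b z + c = 0 with a = 0.416, b = -0.099, c = 1.
Discriminant D = b^2 - 4ac = (-0.099)^2 - 4*(0.416)*1 = 0.009801 - (1.664) = -1.654199.
D < 0, so the roots are the complex-conjugate pair z = (-b +/- i sqrt(-D)) / (2a) = 0.119 +/- 1.5459i.
For a conjugate pair |z|^2 = z * conj(z) = (product of roots) = c/a = 1/(0.416) = 2.403846, so |z| = sqrt(2.403846) = 1.5504 for both roots.
Moduli of all roots: 1.5504, 1.5504.
All moduli strictly greater than 1? Yes.
Verdict: Invertible.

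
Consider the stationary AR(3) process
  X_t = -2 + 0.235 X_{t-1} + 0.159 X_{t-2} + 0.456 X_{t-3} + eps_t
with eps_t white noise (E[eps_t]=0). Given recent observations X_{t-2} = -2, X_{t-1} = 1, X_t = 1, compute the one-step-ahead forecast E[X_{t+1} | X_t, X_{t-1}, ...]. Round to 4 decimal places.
E[X_{t+1} \mid \mathcal F_t] = -2.5180

For an AR(p) model X_t = c + sum_i phi_i X_{t-i} + eps_t, the
one-step-ahead conditional mean is
  E[X_{t+1} | X_t, ...] = c + sum_i phi_i X_{t+1-i}.
Substitute known values:
  E[X_{t+1} | ...] = -2 + (0.235) * (1) + (0.159) * (1) + (0.456) * (-2)
                   = -2.5180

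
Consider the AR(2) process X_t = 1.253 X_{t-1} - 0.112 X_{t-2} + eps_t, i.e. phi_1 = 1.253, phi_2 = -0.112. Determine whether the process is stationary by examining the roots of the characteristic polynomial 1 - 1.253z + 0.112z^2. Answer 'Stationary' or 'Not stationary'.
\text{Not stationary}

The AR(p) characteristic polynomial is P(z) = 1 - 1.253z + 0.112z^2.
Stationarity requires all roots to lie outside the unit circle, i.e. |z| > 1 for every root.
Set 1 + (-1.253) z + (0.112) z^2 = 0, i.e. a z^2 + b z + c = 0 with a = 0.112, b = -1.253, c = 1.
Discriminant D = b^2 - 4ac = (-1.253)^2 - 4*(0.112)*1 = 1.570009 - (0.448) = 1.122009.
D >= 0, so the roots are real: z = (-b +/- sqrt(D)) / (2a) = (1.253 +/- 1.059249) / (0.224).
  z_1 = (1.253 + 1.059249) / (0.224) = 10.3225,   |z_1| = 10.3225.
  z_2 = (1.253 - 1.059249) / (0.224) = 0.865,   |z_2| = 0.865.
Moduli of all roots: 10.3225, 0.8650.
All moduli strictly greater than 1? No.
Verdict: Not stationary.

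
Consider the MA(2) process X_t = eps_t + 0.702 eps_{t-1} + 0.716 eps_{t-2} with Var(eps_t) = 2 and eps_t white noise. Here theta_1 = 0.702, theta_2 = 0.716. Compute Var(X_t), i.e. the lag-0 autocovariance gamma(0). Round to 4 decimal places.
\gamma(0) = 4.0109

For an MA(q) process X_t = eps_t + sum_i theta_i eps_{t-i} with
Var(eps_t) = sigma^2, the variance is
  gamma(0) = sigma^2 * (1 + sum_i theta_i^2).
  sum_i theta_i^2 = (0.702)^2 + (0.716)^2 = 0.492804 + 0.512656 = 1.00546.
  gamma(0) = 2 * (1 + 1.00546) = 2 * 2.00546 = 4.01092, which rounds to 4.0109.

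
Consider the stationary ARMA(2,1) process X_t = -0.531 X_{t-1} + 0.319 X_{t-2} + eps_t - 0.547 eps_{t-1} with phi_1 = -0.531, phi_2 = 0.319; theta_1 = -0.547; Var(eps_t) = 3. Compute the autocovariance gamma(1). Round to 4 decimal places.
\gamma(1) = -16.7074

Multiply the model equation by X_{t-k} and take expectations. With theta_0 = psi_0 = 1 and psi_j the MA(infinity) weights, this gives
  gamma(k) - sum_i phi_i gamma(k-i) = c_k,
  c_k = sigma^2 * sum_{j=k..q} theta_j psi_{j-k}   (c_k = 0 for k > q),
using gamma(-m) = gamma(m).
psi-weights needed (psi_j = theta_j + sum_i phi_i psi_{j-i}):
  psi_1 = theta_1 + phi_1 = -0.547 + (-0.531) = -1.078
Right-hand sides:
  c_0 = sigma^2 (1 + theta_1 psi_1) = 3 * (1 + (-0.547)(-1.078)) = 3 * 1.589666 = 4.768998
  c_1 = sigma^2 theta_1 = 3 * (-0.547) = -1.641
  c_2 = 0
Equations for k = 0, 1, 2 (AR order 2, c_2 = 0):
  (E0) gamma(0) = phi_1 gamma(1) + phi_2 gamma(2) + c_0
  (E1) gamma(1) = phi_1 gamma(0) + phi_2 gamma(1) + c_1
  (E2) gamma(2) = phi_1 gamma(1) + phi_2 gamma(0)
From (E1): gamma(1) = A gamma(0) + B with
  A = phi_1 / (1 - phi_2) = -0.531 / 0.681 = -0.779736,   B = c_1 / (1 - phi_2) = -1.641 / 0.681 = -2.409692.
Insert (E2) into (E0): gamma(0) (1 - phi_2^2) = phi_1 (1 + phi_2) gamma(1) + c_0.
  phi_1 (1 + phi_2) = (-0.531)(1.319) = -0.700389,   1 - phi_2^2 = 0.898239.
Replace gamma(1) by A gamma(0) + B and collect gamma(0):
  gamma(0) [0.898239 - (-0.700389)(-0.779736)] = (-0.700389)(-2.409692) + 4.768998
  gamma(0) * 0.352121 = 6.45672
  gamma(0) = 6.45672 / 0.352121 = 18.336665.
  gamma(1) = A gamma(0) + B = (-0.779736)(18.336665) + (-2.409692) = -16.707444.
Therefore gamma(1) = -16.7074 (to 4 decimal places).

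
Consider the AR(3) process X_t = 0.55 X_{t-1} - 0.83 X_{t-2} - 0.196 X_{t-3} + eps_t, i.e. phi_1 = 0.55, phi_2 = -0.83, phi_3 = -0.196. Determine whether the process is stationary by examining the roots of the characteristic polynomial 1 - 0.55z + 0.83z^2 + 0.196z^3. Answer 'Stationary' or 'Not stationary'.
\text{Stationary}

The AR(p) characteristic polynomial is P(z) = 1 - 0.55z + 0.83z^2 + 0.196z^3.
Stationarity requires all roots to lie outside the unit circle, i.e. |z| > 1 for every root.
Degree 3: look for a simple real root z0 first, then factor out (1 - z/z0) and solve the remaining quadratic.
Testing z0 = -5: P(-5) = 1 + (-0.55)(-5) + (0.83)(-5)^2 + (0.196)(-5)^3
  = 1 + (2.75) + (20.75) + (-24.5) = 0.  So z_0 = -5 is a root, |z_0| = 5.
Divide out the factor (1 + 0.2 z) = (1 - z/z0) (since 1/z0 = -0.2):
  P(z) = (1 + 0.2 z)(1 + (-0.75) z + (0.98) z^2)
  [check: z-coef -0.75 - (-0.2) = -0.55; z^2-coef 0.98 - (-0.2)(-0.75) = 0.83; z^3-coef -(-0.2)(0.98) = 0.196.]
Remaining roots from the quadratic factor 1 + (-0.75) z + (0.98) z^2:
  Set 1 + (-0.75) z + (0.98) z^2 = 0, i.e. a z^2 + b z + c = 0 with a = 0.98, b = -0.75, c = 1.
  Discriminant D = b^2 - 4ac = (-0.75)^2 - 4*(0.98)*1 = 0.5625 - (3.92) = -3.3575.
  D < 0, so the roots are the complex-conjugate pair z = (-b +/- i sqrt(-D)) / (2a) = 0.3827 +/- 0.9349i.
  For a conjugate pair |z|^2 = z * conj(z) = (product of roots) = c/a = 1/(0.98) = 1.020408, so |z| = sqrt(1.020408) = 1.0102 for both roots.
Moduli of all roots: 5.0000, 1.0102, 1.0102.
All moduli strictly greater than 1? Yes.
Verdict: Stationary.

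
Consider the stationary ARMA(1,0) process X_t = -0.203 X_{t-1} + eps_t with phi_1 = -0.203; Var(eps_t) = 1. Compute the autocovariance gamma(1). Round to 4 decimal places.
\gamma(1) = -0.2117

Multiply the model equation by X_{t-k} and take expectations. With theta_0 = psi_0 = 1 and psi_j the MA(infinity) weights, this gives
  gamma(k) - sum_i phi_i gamma(k-i) = c_k,
  c_k = sigma^2 * sum_{j=k..q} theta_j psi_{j-k}   (c_k = 0 for k > q),
using gamma(-m) = gamma(m).
Pure AR (q = 0): c_0 = sigma^2 = 1, c_k = 0 for k >= 1.
Equations for k = 0 and k = 1 (AR order 1):
  gamma(0) = phi_1 gamma(1) + c_0
  gamma(1) = phi_1 gamma(0) + c_1
Substituting the second into the first: gamma(0) (1 - phi_1^2) = c_0 + phi_1 c_1, so
  gamma(0) = c_0 / (1 - phi_1^2) = 1 / (1 - (-0.203)^2) = 1 / 0.958791 = 1.04298.
  gamma(1) = phi_1 gamma(0) = (-0.203)(1.04298) = -0.211725.
Therefore gamma(1) = -0.2117 (to 4 decimal places).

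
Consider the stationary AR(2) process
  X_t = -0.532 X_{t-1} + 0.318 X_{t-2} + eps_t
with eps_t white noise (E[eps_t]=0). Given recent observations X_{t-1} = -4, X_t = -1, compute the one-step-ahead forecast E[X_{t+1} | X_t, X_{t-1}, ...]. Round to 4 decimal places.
E[X_{t+1} \mid \mathcal F_t] = -0.7400

For an AR(p) model X_t = c + sum_i phi_i X_{t-i} + eps_t, the
one-step-ahead conditional mean is
  E[X_{t+1} | X_t, ...] = c + sum_i phi_i X_{t+1-i}.
Substitute known values:
  E[X_{t+1} | ...] = (-0.532) * (-1) + (0.318) * (-4)
                   = -0.7400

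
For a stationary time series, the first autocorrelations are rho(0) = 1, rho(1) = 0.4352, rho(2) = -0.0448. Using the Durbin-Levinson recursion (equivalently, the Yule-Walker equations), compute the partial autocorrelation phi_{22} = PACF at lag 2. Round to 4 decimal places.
\phi_{22} = -0.2889

The PACF at lag k is phi_{kk}, the last component of the solution
to the Yule-Walker system G_k phi = r_k where
  (G_k)_{ij} = rho(|i - j|), (r_k)_i = rho(i), i,j = 1..k.
Equivalently, Durbin-Levinson gives phi_{kk} iteratively:
  phi_{11} = rho(1)
  phi_{kk} = [rho(k) - sum_{j=1..k-1} phi_{k-1,j} rho(k-j)]
            / [1 - sum_{j=1..k-1} phi_{k-1,j} rho(j)],
  phi_{k,j} = phi_{k-1,j} - phi_{kk} phi_{k-1,k-j},  j = 1..k-1.
Step k = 1:
  phi_11 = rho(1) = 0.4352.
Step k = 2:
  phi_22 = [rho(2) - phi_11 rho(1)] / [1 - phi_11 rho(1)] = [-0.0448 - (0.4352)(0.4352)] / [1 - (0.4352)(0.4352)]
         = -0.23419904 / 0.81060096 = -0.2889.
Therefore phi_{22} = -0.2889.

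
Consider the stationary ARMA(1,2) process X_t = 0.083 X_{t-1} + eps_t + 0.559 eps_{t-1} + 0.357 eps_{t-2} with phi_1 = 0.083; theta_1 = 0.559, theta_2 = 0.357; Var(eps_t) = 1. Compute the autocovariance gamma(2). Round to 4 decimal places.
\gamma(2) = 0.4333

Multiply the model equation by X_{t-k} and take expectations. With theta_0 = psi_0 = 1 and psi_j the MA(infinity) weights, this gives
  gamma(k) - sum_i phi_i gamma(k-i) = c_k,
  c_k = sigma^2 * sum_{j=k..q} theta_j psi_{j-k}   (c_k = 0 for k > q),
using gamma(-m) = gamma(m).
psi-weights needed (psi_j = theta_j + sum_i phi_i psi_{j-i}):
  psi_1 = theta_1 + phi_1 = 0.559 + (0.083) = 0.642
  psi_2 = theta_2 + phi_1 psi_1 = 0.357 + (0.083)(0.642) = 0.410286
Right-hand sides:
  c_0 = sigma^2 (1 + theta_1 psi_1 + theta_2 psi_2) = 1 * (1 + (0.559)(0.642) + (0.357)(0.410286)) = 1 * 1.50535 = 1.50535
  c_1 = sigma^2 (theta_1 + theta_2 psi_1) = 1 * (0.559 + (0.357)(0.642)) = 0.788194
  c_2 = sigma^2 theta_2 = 1 * (0.357) = 0.357
Equations for k = 0 and k = 1 (AR order 1):
  gamma(0) = phi_1 gamma(1) + c_0
  gamma(1) = phi_1 gamma(0) + c_1
Substituting the second into the first: gamma(0) (1 - phi_1^2) = c_0 + phi_1 c_1, so
  gamma(0) = (c_0 + phi_1 c_1) / (1 - phi_1^2) = (1.50535 + (0.083)(0.788194)) / (1 - (0.083)^2) = 1.57077 / 0.993111 = 1.581666.
  gamma(1) = phi_1 gamma(0) + c_1 = (0.083)(1.581666) + (0.788194) = 0.919472.
For k = 2: gamma(2) = phi_1 gamma(1) + c_2
  = (0.083)(0.919472) + (0.357) = 0.433316.
Therefore gamma(2) = 0.4333 (to 4 decimal places).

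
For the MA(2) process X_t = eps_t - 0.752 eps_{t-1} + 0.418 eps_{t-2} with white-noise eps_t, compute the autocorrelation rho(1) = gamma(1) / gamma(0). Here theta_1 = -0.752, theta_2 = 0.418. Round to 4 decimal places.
\rho(1) = -0.6128

For an MA(q) process with theta_0 = 1, the autocovariance is
  gamma(k) = sigma^2 * sum_{i=0..q-k} theta_i * theta_{i+k},
and rho(k) = gamma(k) / gamma(0). Sigma^2 cancels.
  numerator   = (1)*(-0.752) + (-0.752)*(0.418) = -1.066336.
  denominator = (1)^2 + (-0.752)^2 + (0.418)^2 = 1.740228.
  rho(1) = -1.066336 / 1.740228 = -0.6128.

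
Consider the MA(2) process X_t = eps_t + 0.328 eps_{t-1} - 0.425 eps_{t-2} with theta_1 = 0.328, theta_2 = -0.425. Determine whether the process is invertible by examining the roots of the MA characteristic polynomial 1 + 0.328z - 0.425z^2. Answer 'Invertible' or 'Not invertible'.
\text{Invertible}

The MA(q) characteristic polynomial is P(z) = 1 + 0.328z - 0.425z^2.
Invertibility requires all roots to lie outside the unit circle, i.e. |z| > 1 for every root.
Set 1 + (0.328) z + (-0.425) z^2 = 0, i.e. a z^2 + b z + c = 0 with a = -0.425, b = 0.328, c = 1.
Discriminant D = b^2 - 4ac = (0.328)^2 - 4*(-0.425)*1 = 0.107584 - (-1.7) = 1.807584.
D >= 0, so the roots are real: z = (-b +/- sqrt(D)) / (2a) = (-0.328 +/- 1.344464) / (-0.85).
  z_1 = (-0.328 + 1.344464) / (-0.85) = -1.1958,   |z_1| = 1.1958.
  z_2 = (-0.328 - 1.344464) / (-0.85) = 1.9676,   |z_2| = 1.9676.
Moduli of all roots: 1.1958, 1.9676.
All moduli strictly greater than 1? Yes.
Verdict: Invertible.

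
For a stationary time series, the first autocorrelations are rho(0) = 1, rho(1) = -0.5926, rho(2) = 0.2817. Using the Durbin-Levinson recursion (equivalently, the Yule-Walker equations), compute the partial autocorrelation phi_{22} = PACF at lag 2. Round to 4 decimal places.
\phi_{22} = -0.1071

The PACF at lag k is phi_{kk}, the last component of the solution
to the Yule-Walker system G_k phi = r_k where
  (G_k)_{ij} = rho(|i - j|), (r_k)_i = rho(i), i,j = 1..k.
Equivalently, Durbin-Levinson gives phi_{kk} iteratively:
  phi_{11} = rho(1)
  phi_{kk} = [rho(k) - sum_{j=1..k-1} phi_{k-1,j} rho(k-j)]
            / [1 - sum_{j=1..k-1} phi_{k-1,j} rho(j)],
  phi_{k,j} = phi_{k-1,j} - phi_{kk} phi_{k-1,k-j},  j = 1..k-1.
Step k = 1:
  phi_11 = rho(1) = -0.5926.
Step k = 2:
  phi_22 = [rho(2) - phi_11 rho(1)] / [1 - phi_11 rho(1)] = [0.2817 - (-0.5926)(-0.5926)] / [1 - (-0.5926)(-0.5926)]
         = -0.06947476 / 0.64882524 = -0.1071.
Therefore phi_{22} = -0.1071.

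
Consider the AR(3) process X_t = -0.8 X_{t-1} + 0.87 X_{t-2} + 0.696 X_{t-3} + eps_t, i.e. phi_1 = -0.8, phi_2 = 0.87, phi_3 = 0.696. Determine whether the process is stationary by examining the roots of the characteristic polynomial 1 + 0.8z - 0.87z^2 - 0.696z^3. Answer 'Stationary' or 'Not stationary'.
\text{Stationary}

The AR(p) characteristic polynomial is P(z) = 1 + 0.8z - 0.87z^2 - 0.696z^3.
Stationarity requires all roots to lie outside the unit circle, i.e. |z| > 1 for every root.
Degree 3: look for a simple real root z0 first, then factor out (1 - z/z0) and solve the remaining quadratic.
Testing z0 = -1.25: P(-1.25) = 1 + (0.8)(-1.25) + (-0.87)(-1.25)^2 + (-0.696)(-1.25)^3
  = 1 + (-1) + (-1.359375) + (1.359375) = 0.  So z_0 = -1.25 is a root, |z_0| = 1.25.
Divide out the factor (1 + 0.8 z) = (1 - z/z0) (since 1/z0 = -0.8):
  P(z) = (1 + 0.8 z)(1 + (0) z + (-0.87) z^2)
  [check: z-coef 0 - (-0.8) = 0.8; z^2-coef -0.87 - (-0.8)(0) = -0.87; z^3-coef -(-0.8)(-0.87) = -0.696.]
Remaining roots from the quadratic factor 1 + (0) z + (-0.87) z^2:
  Set 1 + (0) z + (-0.87) z^2 = 0, i.e. a z^2 + b z + c = 0 with a = -0.87, b = 0, c = 1.
  Discriminant D = b^2 - 4ac = (0)^2 - 4*(-0.87)*1 = 0 - (-3.48) = 3.48.
  D >= 0, so the roots are real: z = (-b +/- sqrt(D)) / (2a) = (0 +/- 1.865476) / (-1.74).
    z_1 = (0 + 1.865476) / (-1.74) = -1.0721,   |z_1| = 1.0721.
    z_2 = (0 - 1.865476) / (-1.74) = 1.0721,   |z_2| = 1.0721.
Moduli of all roots: 1.2500, 1.0721, 1.0721.
All moduli strictly greater than 1? Yes.
Verdict: Stationary.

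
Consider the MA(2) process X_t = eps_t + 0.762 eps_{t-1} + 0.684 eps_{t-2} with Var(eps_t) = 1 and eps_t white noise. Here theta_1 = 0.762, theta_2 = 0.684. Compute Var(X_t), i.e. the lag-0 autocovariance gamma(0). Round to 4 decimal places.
\gamma(0) = 2.0485

For an MA(q) process X_t = eps_t + sum_i theta_i eps_{t-i} with
Var(eps_t) = sigma^2, the variance is
  gamma(0) = sigma^2 * (1 + sum_i theta_i^2).
  sum_i theta_i^2 = (0.762)^2 + (0.684)^2 = 0.580644 + 0.467856 = 1.0485.
  gamma(0) = 1 * (1 + 1.0485) = 1 * 2.0485 = 2.0485.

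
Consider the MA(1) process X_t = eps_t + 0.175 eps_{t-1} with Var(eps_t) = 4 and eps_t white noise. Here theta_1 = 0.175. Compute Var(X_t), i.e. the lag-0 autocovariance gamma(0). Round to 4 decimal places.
\gamma(0) = 4.1225

For an MA(q) process X_t = eps_t + sum_i theta_i eps_{t-i} with
Var(eps_t) = sigma^2, the variance is
  gamma(0) = sigma^2 * (1 + sum_i theta_i^2).
  sum_i theta_i^2 = (0.175)^2 = 0.030625.
  gamma(0) = 4 * (1 + 0.030625) = 4 * 1.030625 = 4.1225.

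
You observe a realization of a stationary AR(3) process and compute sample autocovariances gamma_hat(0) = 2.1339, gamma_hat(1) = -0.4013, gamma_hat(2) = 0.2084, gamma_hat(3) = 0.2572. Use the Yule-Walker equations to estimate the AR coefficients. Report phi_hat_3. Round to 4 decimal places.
\hat\phi_{3} = 0.1560

The Yule-Walker equations for an AR(p) process read, in matrix form,
  Gamma_p phi = r_p,   with   (Gamma_p)_{ij} = gamma(|i - j|),
                       (r_p)_i = gamma(i),   i,j = 1..p.
Substitute the sample gammas (Toeplitz matrix and right-hand side of size 3):
  Gamma_p = [[2.1339, -0.4013, 0.2084], [-0.4013, 2.1339, -0.4013], [0.2084, -0.4013, 2.1339]]
  r_p     = [-0.4013, 0.2084, 0.2572]
Written out (R1..R3):
  (R1) 2.1339 phi_1 - 0.4013 phi_2 + 0.2084 phi_3 = -0.4013
  (R2) -0.4013 phi_1 + 2.1339 phi_2 - 0.4013 phi_3 = 0.2084
  (R3) 0.2084 phi_1 - 0.4013 phi_2 + 2.1339 phi_3 = 0.2572
Gaussian elimination:
  R2 <- R2 - (-0.4013/2.1339) R1 = R2 - (-0.188059) R1:  2.058432 phi_2 - 0.362108 phi_3 = 0.132932
  R3 <- R3 - (0.2084/2.1339) R1 = R3 - (0.097662) R1:  -0.362108 phi_2 + 2.113547 phi_3 = 0.296392
  R3 <- R3 - (-0.362108/2.058432) R2 = R3 - (-0.175915) R2:  2.049847 phi_3 = 0.319776
Back-substitution:
  phi_hat_3 = 0.319776 / 2.049847 = 0.156
  phi_hat_2 = (0.132932 - (-0.362108)(0.156)) / 2.058432 = 0.092022
  phi_hat_1 = (-0.4013 - (-0.4013)(0.092022) - (0.2084)(0.156)) / 2.1339 = -0.185989
So phi_hat = [-0.1860, 0.0920, 0.1560].
Therefore phi_hat_3 = 0.1560.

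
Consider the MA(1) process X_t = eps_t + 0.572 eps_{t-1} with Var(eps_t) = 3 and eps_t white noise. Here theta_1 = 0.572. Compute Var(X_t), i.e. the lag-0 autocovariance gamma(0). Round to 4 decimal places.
\gamma(0) = 3.9816

For an MA(q) process X_t = eps_t + sum_i theta_i eps_{t-i} with
Var(eps_t) = sigma^2, the variance is
  gamma(0) = sigma^2 * (1 + sum_i theta_i^2).
  sum_i theta_i^2 = (0.572)^2 = 0.327184.
  gamma(0) = 3 * (1 + 0.327184) = 3 * 1.327184 = 3.981552, which rounds to 3.9816.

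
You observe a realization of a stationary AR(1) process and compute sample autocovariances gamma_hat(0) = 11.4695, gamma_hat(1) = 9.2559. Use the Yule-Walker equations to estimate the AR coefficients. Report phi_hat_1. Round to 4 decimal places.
\hat\phi_{1} = 0.8070

The Yule-Walker equations for an AR(p) process read, in matrix form,
  Gamma_p phi = r_p,   with   (Gamma_p)_{ij} = gamma(|i - j|),
                       (r_p)_i = gamma(i),   i,j = 1..p.
Substitute the sample gammas (Toeplitz matrix and right-hand side of size 1):
  Gamma_p = [[11.4695]]
  r_p     = [9.2559]
With p = 1 this is the single equation gamma(0) phi_1 = gamma(1):
  phi_hat_1 = gamma(1) / gamma(0) = 9.2559 / 11.4695 = 0.8070.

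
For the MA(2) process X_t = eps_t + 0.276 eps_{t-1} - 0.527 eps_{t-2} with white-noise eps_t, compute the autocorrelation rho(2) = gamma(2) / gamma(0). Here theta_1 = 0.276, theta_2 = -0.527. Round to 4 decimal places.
\rho(2) = -0.3892

For an MA(q) process with theta_0 = 1, the autocovariance is
  gamma(k) = sigma^2 * sum_{i=0..q-k} theta_i * theta_{i+k},
and rho(k) = gamma(k) / gamma(0). Sigma^2 cancels.
  numerator   = (1)*(-0.527) = -0.527.
  denominator = (1)^2 + (0.276)^2 + (-0.527)^2 = 1.353905.
  rho(2) = -0.527 / 1.353905 = -0.3892.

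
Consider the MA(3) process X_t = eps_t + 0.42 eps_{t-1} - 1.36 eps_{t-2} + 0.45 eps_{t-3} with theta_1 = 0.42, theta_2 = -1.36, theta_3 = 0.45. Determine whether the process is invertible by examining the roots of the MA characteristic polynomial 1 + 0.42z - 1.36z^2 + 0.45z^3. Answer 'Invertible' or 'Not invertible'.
\text{Not invertible}

The MA(q) characteristic polynomial is P(z) = 1 + 0.42z - 1.36z^2 + 0.45z^3.
Invertibility requires all roots to lie outside the unit circle, i.e. |z| > 1 for every root.
Degree 3: look for a simple real root z0 first, then factor out (1 - z/z0) and solve the remaining quadratic.
Testing z0 = 2: P(2) = 1 + (0.42)(2) + (-1.36)(2)^2 + (0.45)(2)^3
  = 1 + (0.84) + (-5.44) + (3.6) = 0.  So z_0 = 2 is a root, |z_0| = 2.
Divide out the factor (1 - 0.5 z) = (1 - z/z0) (since 1/z0 = 0.5):
  P(z) = (1 - 0.5 z)(1 + (0.92) z + (-0.9) z^2)
  [check: z-coef 0.92 - (0.5) = 0.42; z^2-coef -0.9 - (0.5)(0.92) = -1.36; z^3-coef -(0.5)(-0.9) = 0.45.]
Remaining roots from the quadratic factor 1 + (0.92) z + (-0.9) z^2:
  Set 1 + (0.92) z + (-0.9) z^2 = 0, i.e. a z^2 + b z + c = 0 with a = -0.9, b = 0.92, c = 1.
  Discriminant D = b^2 - 4ac = (0.92)^2 - 4*(-0.9)*1 = 0.8464 - (-3.6) = 4.4464.
  D >= 0, so the roots are real: z = (-b +/- sqrt(D)) / (2a) = (-0.92 +/- 2.108649) / (-1.8).
    z_1 = (-0.92 + 2.108649) / (-1.8) = -0.6604,   |z_1| = 0.6604.
    z_2 = (-0.92 - 2.108649) / (-1.8) = 1.6826,   |z_2| = 1.6826.
Moduli of all roots: 2.0000, 0.6604, 1.6826.
All moduli strictly greater than 1? No.
Verdict: Not invertible.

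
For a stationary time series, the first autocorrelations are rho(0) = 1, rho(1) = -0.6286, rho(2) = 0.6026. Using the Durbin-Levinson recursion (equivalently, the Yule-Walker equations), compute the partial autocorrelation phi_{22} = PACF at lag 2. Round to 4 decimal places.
\phi_{22} = 0.3430

The PACF at lag k is phi_{kk}, the last component of the solution
to the Yule-Walker system G_k phi = r_k where
  (G_k)_{ij} = rho(|i - j|), (r_k)_i = rho(i), i,j = 1..k.
Equivalently, Durbin-Levinson gives phi_{kk} iteratively:
  phi_{11} = rho(1)
  phi_{kk} = [rho(k) - sum_{j=1..k-1} phi_{k-1,j} rho(k-j)]
            / [1 - sum_{j=1..k-1} phi_{k-1,j} rho(j)],
  phi_{k,j} = phi_{k-1,j} - phi_{kk} phi_{k-1,k-j},  j = 1..k-1.
Step k = 1:
  phi_11 = rho(1) = -0.6286.
Step k = 2:
  phi_22 = [rho(2) - phi_11 rho(1)] / [1 - phi_11 rho(1)] = [0.6026 - (-0.6286)(-0.6286)] / [1 - (-0.6286)(-0.6286)]
         = 0.20746204 / 0.60486204 = 0.343.
Therefore phi_{22} = 0.3430.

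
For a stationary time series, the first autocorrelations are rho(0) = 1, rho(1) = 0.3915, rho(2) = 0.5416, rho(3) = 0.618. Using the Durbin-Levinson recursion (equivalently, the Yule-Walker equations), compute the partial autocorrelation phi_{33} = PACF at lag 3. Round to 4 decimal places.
\phi_{33} = 0.4841

The PACF at lag k is phi_{kk}, the last component of the solution
to the Yule-Walker system G_k phi = r_k where
  (G_k)_{ij} = rho(|i - j|), (r_k)_i = rho(i), i,j = 1..k.
Equivalently, Durbin-Levinson gives phi_{kk} iteratively:
  phi_{11} = rho(1)
  phi_{kk} = [rho(k) - sum_{j=1..k-1} phi_{k-1,j} rho(k-j)]
            / [1 - sum_{j=1..k-1} phi_{k-1,j} rho(j)],
  phi_{k,j} = phi_{k-1,j} - phi_{kk} phi_{k-1,k-j},  j = 1..k-1.
Step k = 1:
  phi_11 = rho(1) = 0.3915.
Step k = 2:
  phi_22 = [rho(2) - phi_11 rho(1)] / [1 - phi_11 rho(1)] = [0.5416 - (0.3915)(0.3915)] / [1 - (0.3915)(0.3915)]
         = 0.38832775 / 0.84672775 = 0.458622.
  Update: phi_21 = phi_11 - phi_22 phi_11 = 0.3915 - (0.458622)(0.3915) = 0.21195.
Step k = 3:
  phi_33 = [rho(3) - phi_21 rho(2) - phi_22 rho(1)] / [1 - phi_21 rho(1) - phi_22 rho(2)]
    numerator   = 0.618 - (0.21195)(0.5416) - (0.458622)(0.3915) = 0.32365769
    denominator = 1 - (0.21195)(0.3915) - (0.458622)(0.5416) = 0.6686322
  phi_33 = 0.32365769 / 0.6686322 = 0.4841.
Therefore phi_{33} = 0.4841.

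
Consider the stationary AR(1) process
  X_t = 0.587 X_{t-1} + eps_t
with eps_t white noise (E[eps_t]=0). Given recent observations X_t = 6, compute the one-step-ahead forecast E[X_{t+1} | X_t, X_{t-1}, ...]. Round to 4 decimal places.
E[X_{t+1} \mid \mathcal F_t] = 3.5220

For an AR(p) model X_t = c + sum_i phi_i X_{t-i} + eps_t, the
one-step-ahead conditional mean is
  E[X_{t+1} | X_t, ...] = c + sum_i phi_i X_{t+1-i}.
Substitute known values:
  E[X_{t+1} | ...] = (0.587) * (6)
                   = 3.5220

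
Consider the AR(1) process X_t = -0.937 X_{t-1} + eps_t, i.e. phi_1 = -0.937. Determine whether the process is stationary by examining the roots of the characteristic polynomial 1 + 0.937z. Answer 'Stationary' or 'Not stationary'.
\text{Stationary}

The AR(p) characteristic polynomial is P(z) = 1 + 0.937z.
Stationarity requires all roots to lie outside the unit circle, i.e. |z| > 1 for every root.
This is linear in z: 1 + (0.937) z = 0  =>  z = -1/(0.937) = -1.067236,  |z| = 1.067236.
Moduli of all roots: 1.0672.
All moduli strictly greater than 1? Yes.
Verdict: Stationary.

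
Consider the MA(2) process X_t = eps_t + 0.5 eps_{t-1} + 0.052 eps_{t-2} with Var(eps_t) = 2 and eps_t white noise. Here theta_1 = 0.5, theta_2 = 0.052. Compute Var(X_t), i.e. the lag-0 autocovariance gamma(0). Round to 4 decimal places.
\gamma(0) = 2.5054

For an MA(q) process X_t = eps_t + sum_i theta_i eps_{t-i} with
Var(eps_t) = sigma^2, the variance is
  gamma(0) = sigma^2 * (1 + sum_i theta_i^2).
  sum_i theta_i^2 = (0.5)^2 + (0.052)^2 = 0.25 + 0.002704 = 0.252704.
  gamma(0) = 2 * (1 + 0.252704) = 2 * 1.252704 = 2.505408, which rounds to 2.5054.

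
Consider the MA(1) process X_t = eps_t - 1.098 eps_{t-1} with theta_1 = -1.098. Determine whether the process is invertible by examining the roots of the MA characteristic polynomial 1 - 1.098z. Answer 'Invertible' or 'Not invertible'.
\text{Not invertible}

The MA(q) characteristic polynomial is P(z) = 1 - 1.098z.
Invertibility requires all roots to lie outside the unit circle, i.e. |z| > 1 for every root.
This is linear in z: 1 + (-1.098) z = 0  =>  z = -1/(-1.098) = 0.910747,  |z| = 0.910747.
Moduli of all roots: 0.9107.
All moduli strictly greater than 1? No.
Verdict: Not invertible.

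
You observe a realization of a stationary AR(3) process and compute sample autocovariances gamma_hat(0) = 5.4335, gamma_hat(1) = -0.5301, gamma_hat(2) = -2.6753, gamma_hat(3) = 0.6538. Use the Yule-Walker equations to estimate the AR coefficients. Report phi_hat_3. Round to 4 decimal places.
\hat\phi_{3} = -0.0020

The Yule-Walker equations for an AR(p) process read, in matrix form,
  Gamma_p phi = r_p,   with   (Gamma_p)_{ij} = gamma(|i - j|),
                       (r_p)_i = gamma(i),   i,j = 1..p.
Substitute the sample gammas (Toeplitz matrix and right-hand side of size 3):
  Gamma_p = [[5.4335, -0.5301, -2.6753], [-0.5301, 5.4335, -0.5301], [-2.6753, -0.5301, 5.4335]]
  r_p     = [-0.5301, -2.6753, 0.6538]
Written out (R1..R3):
  (R1) 5.4335 phi_1 - 0.5301 phi_2 - 2.6753 phi_3 = -0.5301
  (R2) -0.5301 phi_1 + 5.4335 phi_2 - 0.5301 phi_3 = -2.6753
  (R3) -2.6753 phi_1 - 0.5301 phi_2 + 5.4335 phi_3 = 0.6538
Gaussian elimination:
  R2 <- R2 - (-0.5301/5.4335) R1 = R2 - (-0.097561) R1:  5.381783 phi_2 - 0.791106 phi_3 = -2.727017
  R3 <- R3 - (-2.6753/5.4335) R1 = R3 - (-0.492371) R1:  -0.791106 phi_2 + 4.116259 phi_3 = 0.392794
  R3 <- R3 - (-0.791106/5.381783) R2 = R3 - (-0.146997) R2:  3.999969 phi_3 = -0.00807
Back-substitution:
  phi_hat_3 = -0.00807 / 3.999969 = -0.002017
  phi_hat_2 = (-2.727017 - (-0.791106)(-0.002017)) / 5.381783 = -0.507009
  phi_hat_1 = (-0.5301 - (-0.5301)(-0.507009) - (-2.6753)(-0.002017)) / 5.4335 = -0.148019
So phi_hat = [-0.1480, -0.5070, -0.0020].
Therefore phi_hat_3 = -0.0020.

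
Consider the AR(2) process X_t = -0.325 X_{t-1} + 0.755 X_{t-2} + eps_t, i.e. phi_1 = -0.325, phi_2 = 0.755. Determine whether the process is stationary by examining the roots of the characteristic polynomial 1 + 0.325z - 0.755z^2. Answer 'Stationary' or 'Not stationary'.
\text{Not stationary}

The AR(p) characteristic polynomial is P(z) = 1 + 0.325z - 0.755z^2.
Stationarity requires all roots to lie outside the unit circle, i.e. |z| > 1 for every root.
Set 1 + (0.325) z + (-0.755) z^2 = 0, i.e. a z^2 + b z + c = 0 with a = -0.755, b = 0.325, c = 1.
Discriminant D = b^2 - 4ac = (0.325)^2 - 4*(-0.755)*1 = 0.105625 - (-3.02) = 3.125625.
D >= 0, so the roots are real: z = (-b +/- sqrt(D)) / (2a) = (-0.325 +/- 1.767944) / (-1.51).
  z_1 = (-0.325 + 1.767944) / (-1.51) = -0.9556,   |z_1| = 0.9556.
  z_2 = (-0.325 - 1.767944) / (-1.51) = 1.3861,   |z_2| = 1.3861.
Moduli of all roots: 0.9556, 1.3861.
All moduli strictly greater than 1? No.
Verdict: Not stationary.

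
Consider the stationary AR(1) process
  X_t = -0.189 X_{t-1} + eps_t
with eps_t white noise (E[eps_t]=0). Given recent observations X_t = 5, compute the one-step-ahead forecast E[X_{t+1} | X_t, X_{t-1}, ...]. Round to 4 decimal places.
E[X_{t+1} \mid \mathcal F_t] = -0.9450

For an AR(p) model X_t = c + sum_i phi_i X_{t-i} + eps_t, the
one-step-ahead conditional mean is
  E[X_{t+1} | X_t, ...] = c + sum_i phi_i X_{t+1-i}.
Substitute known values:
  E[X_{t+1} | ...] = (-0.189) * (5)
                   = -0.9450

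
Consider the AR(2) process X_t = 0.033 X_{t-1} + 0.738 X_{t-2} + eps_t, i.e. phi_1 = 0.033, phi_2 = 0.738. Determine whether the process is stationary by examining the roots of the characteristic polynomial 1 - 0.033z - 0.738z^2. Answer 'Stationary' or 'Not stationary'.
\text{Stationary}

The AR(p) characteristic polynomial is P(z) = 1 - 0.033z - 0.738z^2.
Stationarity requires all roots to lie outside the unit circle, i.e. |z| > 1 for every root.
Set 1 + (-0.033) z + (-0.738) z^2 = 0, i.e. a z^2 + b z + c = 0 with a = -0.738, b = -0.033, c = 1.
Discriminant D = b^2 - 4ac = (-0.033)^2 - 4*(-0.738)*1 = 0.001089 - (-2.952) = 2.953089.
D >= 0, so the roots are real: z = (-b +/- sqrt(D)) / (2a) = (0.033 +/- 1.718455) / (-1.476).
  z_1 = (0.033 + 1.718455) / (-1.476) = -1.1866,   |z_1| = 1.1866.
  z_2 = (0.033 - 1.718455) / (-1.476) = 1.1419,   |z_2| = 1.1419.
Moduli of all roots: 1.1866, 1.1419.
All moduli strictly greater than 1? Yes.
Verdict: Stationary.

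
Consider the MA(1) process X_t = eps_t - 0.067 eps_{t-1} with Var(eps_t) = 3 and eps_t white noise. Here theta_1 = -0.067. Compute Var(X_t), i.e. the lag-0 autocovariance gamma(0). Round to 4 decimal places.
\gamma(0) = 3.0135

For an MA(q) process X_t = eps_t + sum_i theta_i eps_{t-i} with
Var(eps_t) = sigma^2, the variance is
  gamma(0) = sigma^2 * (1 + sum_i theta_i^2).
  sum_i theta_i^2 = (-0.067)^2 = 0.004489.
  gamma(0) = 3 * (1 + 0.004489) = 3 * 1.004489 = 3.013467, which rounds to 3.0135.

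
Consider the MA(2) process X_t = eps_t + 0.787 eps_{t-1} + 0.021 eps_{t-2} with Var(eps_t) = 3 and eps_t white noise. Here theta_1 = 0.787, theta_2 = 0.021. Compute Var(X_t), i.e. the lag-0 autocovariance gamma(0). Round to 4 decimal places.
\gamma(0) = 4.8594

For an MA(q) process X_t = eps_t + sum_i theta_i eps_{t-i} with
Var(eps_t) = sigma^2, the variance is
  gamma(0) = sigma^2 * (1 + sum_i theta_i^2).
  sum_i theta_i^2 = (0.787)^2 + (0.021)^2 = 0.619369 + 0.000441 = 0.61981.
  gamma(0) = 3 * (1 + 0.61981) = 3 * 1.61981 = 4.85943, which rounds to 4.8594.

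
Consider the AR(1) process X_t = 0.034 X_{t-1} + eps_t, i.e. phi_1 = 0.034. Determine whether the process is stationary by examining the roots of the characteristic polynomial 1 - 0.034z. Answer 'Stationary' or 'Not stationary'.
\text{Stationary}

The AR(p) characteristic polynomial is P(z) = 1 - 0.034z.
Stationarity requires all roots to lie outside the unit circle, i.e. |z| > 1 for every root.
This is linear in z: 1 + (-0.034) z = 0  =>  z = -1/(-0.034) = 29.411765,  |z| = 29.411765.
Moduli of all roots: 29.4118.
All moduli strictly greater than 1? Yes.
Verdict: Stationary.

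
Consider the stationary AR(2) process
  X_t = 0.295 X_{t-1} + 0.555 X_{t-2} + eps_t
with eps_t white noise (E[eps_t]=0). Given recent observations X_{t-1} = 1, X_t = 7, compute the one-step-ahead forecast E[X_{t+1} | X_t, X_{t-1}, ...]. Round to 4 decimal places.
E[X_{t+1} \mid \mathcal F_t] = 2.6200

For an AR(p) model X_t = c + sum_i phi_i X_{t-i} + eps_t, the
one-step-ahead conditional mean is
  E[X_{t+1} | X_t, ...] = c + sum_i phi_i X_{t+1-i}.
Substitute known values:
  E[X_{t+1} | ...] = (0.295) * (7) + (0.555) * (1)
                   = 2.6200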